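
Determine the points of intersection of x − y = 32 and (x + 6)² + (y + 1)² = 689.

Express y = x − 32 and substitute into the circle:
2x² − 50x + 308 = 0  ⟹  x² − 25x + 154 = 0
x = 14 or x = 11, giving (14, −18) and (11, −21).

(11, −21) and (14, −18)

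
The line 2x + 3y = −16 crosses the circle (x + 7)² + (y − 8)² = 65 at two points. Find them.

(−14, 4) and (−8, 0)

From the line, y = (−16 − 2x)/3. Substituting:
13x² + 286x + 1456 = 0  ⟹  x² + 22x + 112 = 0
x = −8 or x = −14, giving (−8, 0) and (−14, 4).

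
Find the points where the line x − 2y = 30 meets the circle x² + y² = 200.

Express y = (−30 + x)/2 and substitute into the circle:
5x² − 60x + 100 = 0  ⟹  x² − 12x + 20 = 0
x = 10 or x = 2, giving (10, −10) and (2, −14).

(2, −14) and (10, −10)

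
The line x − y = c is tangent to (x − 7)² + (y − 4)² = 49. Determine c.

c = 3 ± 7√2

For a tangent, require d(centre, line) = r = 7.
|1·7 − 1·4 − c| / √2 = 7
|c − (3)| = 7√2.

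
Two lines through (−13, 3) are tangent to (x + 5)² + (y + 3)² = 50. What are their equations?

x − 7y = −34 and 7x + y = −88

Write the tangent as mx − y + (3 − m·(−13)) = 0 and set its distance from the centre to 5√2:
[m·(8) − (−6)]² = 50(m² + 1)
7m² + 48m − 7 = 0, so m = 1/7 or m = −7.
With m = 1/7: x − 7y = −34. With m = −7: 7x + y = −88.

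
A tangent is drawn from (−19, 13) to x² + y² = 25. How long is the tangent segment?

√505

Centre (0, 0), r² = 25. |PO|² = (−19)² + (13)² = 530.
By the tangent–radius right angle, tangent length = √(|PO|² − r²) = √505.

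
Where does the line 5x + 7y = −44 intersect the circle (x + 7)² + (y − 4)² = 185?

(−20, 8) and (1, −7)

Substitute y = (−44 − 5x)/7:
74x² + 1406x − 1480 = 0  ⟹  x² + 19x − 20 = 0
x = 1 or x = −20, giving (1, −7) and (−20, 8).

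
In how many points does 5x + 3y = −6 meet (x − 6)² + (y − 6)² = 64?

0

Centre (6, 6), r² = 64. Distance² from centre to line = (54)²/34 = 1458/17.
Since d² > r², the line lies outside the circle.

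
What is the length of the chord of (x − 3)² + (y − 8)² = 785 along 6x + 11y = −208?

2√157

The distance from (3, 8) to the line is 314/√157, and r² = 785.
Half the chord is √(r² − d²) = √(157), so the full chord is 2√157.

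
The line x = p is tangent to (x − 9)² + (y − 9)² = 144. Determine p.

For a tangent, require d(centre, line) = r = 12.
|1·9 + 0·9 − p| / √1 = 12
|p − (9)| = 12, so p = 21 or p = −3.

p = −3 or p = 21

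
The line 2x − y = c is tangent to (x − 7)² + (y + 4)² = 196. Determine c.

Tangency holds when the distance from the centre (7, −4) to the line equals the radius 14:
|2·7 − 1·(−4) − c| / √5 = 14
|c − (18)| = 14√5.

c = 18 ± 14√5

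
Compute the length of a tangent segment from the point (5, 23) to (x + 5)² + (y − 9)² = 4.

2√73

The centre is (−5, 9) and r = 2. The square of the distance from P to the centre is 100 + 196 = 296.
By the tangent–radius right angle, tangent length = √(|PO|² − r²) = √292 = 2√73.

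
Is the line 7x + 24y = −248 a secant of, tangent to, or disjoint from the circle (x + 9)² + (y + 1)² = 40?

disjoint

d² = (7·(−9) + 24·(−1) − (−248))²/625 = 25921/625; r² = 40.
Since d² > r², the line lies outside the circle.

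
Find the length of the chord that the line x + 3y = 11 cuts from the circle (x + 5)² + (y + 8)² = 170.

2√10

The distance from (−5, −8) to the line is 40/√10, and r² = 170.
Chord = 2√(r² − d²) = 2·√(10) = 2√10.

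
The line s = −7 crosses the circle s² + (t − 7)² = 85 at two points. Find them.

The line gives s = −7. Substituting into the circle:
t² − 14t + 13 = 0
t = 13 or t = 1, giving (−7, 13) and (−7, 1).

(−7, 1) and (−7, 13)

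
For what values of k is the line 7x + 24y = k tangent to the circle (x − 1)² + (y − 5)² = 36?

k = −23 or k = 277

The line touches the circle iff its distance from (1, 5) is 6:
|7·1 + 24·5 − k| / √625 = 6
|k − (127)| = 6·25, so k = 277 or k = −23.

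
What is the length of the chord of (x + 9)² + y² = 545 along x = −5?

46

The line gives x = −5. Substituting into the circle:
y² − 529 = 0
y = 23 or y = −23, giving (−5, 23) and (−5, −23).
|(−5, 23) − (−5, −23)| = √((0)² + (46)²) = 46.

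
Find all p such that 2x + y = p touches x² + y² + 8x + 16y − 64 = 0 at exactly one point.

Tangency holds when the distance from the centre (−4, −8) to the line equals the radius 12:
|2·(−4) + 1·(−8) − p| / √5 = 12
|p − (−16)| = 12√5.

p = −16 ± 12√5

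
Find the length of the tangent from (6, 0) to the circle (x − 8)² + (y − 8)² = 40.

2√7

Centre (8, 8), r² = 40. |PO|² = (−2)² + (−8)² = 68.
By the tangent–radius right angle, tangent length = √(|PO|² − r²) = √28 = 2√7.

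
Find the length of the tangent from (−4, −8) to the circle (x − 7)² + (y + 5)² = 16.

The centre is (7, −5) and r = 4. The square of the distance from P to the centre is 121 + 9 = 130.
By the tangent–radius right angle, tangent length = √(|PO|² − r²) = √114.

√114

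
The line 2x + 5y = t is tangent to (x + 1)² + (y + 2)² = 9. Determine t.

t = −12 ± 3√29

Tangency holds when the distance from the centre (−1, −2) to the line equals the radius 3:
|2·(−1) + 5·(−2) − t| / √29 = 3
|t − (−12)| = 3√29.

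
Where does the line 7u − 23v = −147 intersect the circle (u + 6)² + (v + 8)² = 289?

(−21, 0) and (2, 7)

Express v = (147 + 7u)/23 and substitute into the circle:
578u² + 10982u − 24276 = 0  ⟹  u² + 19u − 42 = 0
u = 2 or u = −21, giving (2, 7) and (−21, 0).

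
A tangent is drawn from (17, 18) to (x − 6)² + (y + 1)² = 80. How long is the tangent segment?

Centre (6, −1), r² = 80. |PO|² = (11)² + (19)² = 482.
The tangent meets the radius at right angles, so tangent² = |PO|² − r² = 482 − 80 = 402.

√402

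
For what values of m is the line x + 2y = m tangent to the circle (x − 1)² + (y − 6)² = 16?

m = 13 ± 4√5

For a tangent, require d(centre, line) = r = 4.
|1·1 + 2·6 − m| / √5 = 4
|m − (13)| = 4√5.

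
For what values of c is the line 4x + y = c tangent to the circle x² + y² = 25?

c = ±5√17

The line touches the circle iff its distance from (0, 0) is 5:
|4·0 + 1·0 − c| / √17 = 5
|c| = 5√17.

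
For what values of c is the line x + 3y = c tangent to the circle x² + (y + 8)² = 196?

For a tangent, require d(centre, line) = r = 14.
|1·0 + 3·(−8) − c| / √10 = 14
|c − (−24)| = 14√10.

c = −24 ± 14√10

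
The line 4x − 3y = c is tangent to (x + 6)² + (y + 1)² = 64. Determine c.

c = −61 or c = 19

For a tangent, require d(centre, line) = r = 8.
|4·(−6) − 3·(−1) − c| / √25 = 8
|c − (−21)| = 8·5, so c = 19 or c = −61.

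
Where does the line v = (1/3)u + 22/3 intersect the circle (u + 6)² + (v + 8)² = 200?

(−16, 2) and (−4, 6)

Express v = (22 + u)/3 and substitute into the circle:
10u² + 200u + 640 = 0  ⟹  u² + 20u + 64 = 0
u = −4 or u = −16, giving (−4, 6) and (−16, 2).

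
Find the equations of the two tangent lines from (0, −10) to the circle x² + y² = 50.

Let a tangent through (0, −10) have slope m. Its distance from (0, 0) must equal 5√2:
[m·(0) − (10)]² = 50(m² + 1)
m² − 1 = 0, so m = −1 or m = 1.
With m = −1: x + y = −10. With m = 1: x − y = 10.

x + y = −10 and x − y = 10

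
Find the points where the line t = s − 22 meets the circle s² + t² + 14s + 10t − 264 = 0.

(0, −22) and (10, −12)

From the line, t = s − 22. Substituting:
2s² − 20s = 0  ⟹  s² − 10s = 0
s = 10 or s = 0, giving (10, −12) and (0, −22).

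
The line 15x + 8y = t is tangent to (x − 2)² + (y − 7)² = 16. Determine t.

Tangency holds when the distance from the centre (2, 7) to the line equals the radius 4:
|15·2 + 8·7 − t| / √289 = 4
|t − (86)| = 4·17, so t = 154 or t = 18.

t = 18 or t = 154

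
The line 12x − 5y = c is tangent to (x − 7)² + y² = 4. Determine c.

For a tangent, require d(centre, line) = r = 2.
|12·7 − 5·0 − c| / √169 = 2
|c − (84)| = 2·13, so c = 110 or c = 58.

c = 58 or c = 110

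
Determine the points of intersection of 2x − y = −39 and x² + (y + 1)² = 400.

Substitute y = 2x + 39:
5x² + 160x + 1200 = 0  ⟹  x² + 32x + 240 = 0
x = −12 or x = −20, giving (−12, 15) and (−20, −1).

(−20, −1) and (−12, 15)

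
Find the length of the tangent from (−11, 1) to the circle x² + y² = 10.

4√7

The centre is (0, 0) and r = √10. The square of the distance from P to the centre is 121 + 1 = 122.
Power of the point: PT² = |PO|² − r² = 112, so PT = 4√7.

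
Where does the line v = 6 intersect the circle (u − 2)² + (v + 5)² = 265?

From the line, v = 6. Substituting:
u² − 4u − 140 = 0
u = 14 or u = −10, giving (14, 6) and (−10, 6).

(−10, 6) and (14, 6)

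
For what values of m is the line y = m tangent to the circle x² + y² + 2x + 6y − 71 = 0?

m = −12 or m = 6

For a tangent, require d(centre, line) = r = 9.
|0·(−1) + 1·(−3) − m| / √1 = 9
|m − (−3)| = 9, so m = 6 or m = −12.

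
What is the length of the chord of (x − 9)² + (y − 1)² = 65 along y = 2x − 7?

6√5

The distance from (9, 1) to the line is 10/√5, and r² = 65.
Chord = 2√(r² − d²) = 2·√(45) = 6√5.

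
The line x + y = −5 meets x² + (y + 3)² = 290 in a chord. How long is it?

Substitute y = −x − 5:
2x² + 4x − 286 = 0  ⟹  x² + 2x − 143 = 0
x = 11 or x = −13, giving (11, −16) and (−13, 8).
|(11, −16) − (−13, 8)| = √((24)² + (−24)²) = 24√2.

24√2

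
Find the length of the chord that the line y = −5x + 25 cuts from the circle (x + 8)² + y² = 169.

The distance from (−8, 0) to the line is 65/√26, and r² = 169.
Half the chord is √(r² − d²) = √(13/2), so the full chord is √26.

√26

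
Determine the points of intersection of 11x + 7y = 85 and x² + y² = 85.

(2, 9) and (9, −2)

Express y = (85 − 11x)/7 and substitute into the circle:
170x² − 1870x + 3060 = 0  ⟹  x² − 11x + 18 = 0
x = 9 or x = 2, giving (9, −2) and (2, 9).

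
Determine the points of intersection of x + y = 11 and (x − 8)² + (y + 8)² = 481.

(−1, 12) and (28, −17)

From the line, y = −x + 11. Substituting:
2x² − 54x − 56 = 0  ⟹  x² − 27x − 28 = 0
x = 28 or x = −1, giving (28, −17) and (−1, 12).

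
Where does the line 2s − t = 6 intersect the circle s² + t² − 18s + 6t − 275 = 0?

(−5, −16) and (11, 16)

Substitute t = 2s − 6:
5s² − 30s − 275 = 0  ⟹  s² − 6s − 55 = 0
s = 11 or s = −5, giving (11, 16) and (−5, −16).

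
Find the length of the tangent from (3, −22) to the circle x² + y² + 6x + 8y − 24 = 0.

√311

The centre is (−3, −4) and r = 7. The square of the distance from P to the centre is 36 + 324 = 360.
The tangent meets the radius at right angles, so tangent² = |PO|² − r² = 360 − 49 = 311.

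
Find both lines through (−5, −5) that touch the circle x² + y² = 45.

x + 2y = −15 and 2x + y = −15

A line y − (−5) = m(x − (−5)) is tangent when its distance from (0, 0) is 3√5:
(5m − (5))² = 45(m² + 1)
2m² + 5m + 2 = 0, so m = −1/2 or m = −2.
Through (−5, −5) these give x + 2y = −15 and 2x + y = −15.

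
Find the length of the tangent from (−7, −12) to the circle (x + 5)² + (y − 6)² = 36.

The centre is (−5, 6) and r = 6. The square of the distance from P to the centre is 4 + 324 = 328.
By the tangent–radius right angle, tangent length = √(|PO|² − r²) = √292 = 2√73.

2√73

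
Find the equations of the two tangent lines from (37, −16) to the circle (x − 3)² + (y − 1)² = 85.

2x + 9y = −70 and 6x + 7y = 110

Let a tangent through (37, −16) have slope m. Its distance from (3, 1) must equal √85:
(−34m − (17))² = 85(m² + 1)
63m² + 68m + 12 = 0, so m = −2/9 or m = −6/7.
With m = −2/9: 2x + 9y = −70. With m = −6/7: 6x + 7y = 110.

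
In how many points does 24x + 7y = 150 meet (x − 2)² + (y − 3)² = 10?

d² = (24·2 + 7·3 − (150))²/625 = 6561/625; r² = 10.
Since d² > r², the line lies outside the circle.

0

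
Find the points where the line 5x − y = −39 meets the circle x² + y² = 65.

(−8, −1) and (−7, 4)

Substitute y = 5x + 39:
26x² + 390x + 1456 = 0  ⟹  x² + 15x + 56 = 0
x = −7 or x = −8, giving (−7, 4) and (−8, −1).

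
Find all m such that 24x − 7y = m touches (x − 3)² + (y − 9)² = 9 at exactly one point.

The line touches the circle iff its distance from (3, 9) is 3:
|24·3 − 7·9 − m| / √625 = 3
|m − (9)| = 3·25, so m = 84 or m = −66.

m = −66 or m = 84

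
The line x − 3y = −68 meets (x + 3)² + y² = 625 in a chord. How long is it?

9√10

Centre (−3, 0), r² = 625. Perpendicular distance d from centre to line = |65| / √10 = 65/√10.
Half the chord is √(r² − d²) = √(405/2), so the full chord is 9√10.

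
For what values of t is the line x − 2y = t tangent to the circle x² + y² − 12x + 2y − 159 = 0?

t = 8 ± 14√5

The line touches the circle iff its distance from (6, −1) is 14:
|1·6 − 2·(−1) − t| / √5 = 14
|t − (8)| = 14√5.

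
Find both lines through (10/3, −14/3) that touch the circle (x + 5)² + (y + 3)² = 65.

8x + y = 22 and 7x − 4y = 42

Write the tangent as mx − y + (−14/3 − m·(10/3)) = 0 and set its distance from the centre to √65:
(−25/3m − (5/3))² = 65(m² + 1)
4m² + 25m − 56 = 0, so m = −8 or m = 7/4.
Through (10/3, −14/3) these give 8x + y = 22 and 7x − 4y = 42.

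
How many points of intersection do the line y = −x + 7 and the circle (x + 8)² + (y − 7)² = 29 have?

0

d² = (1·(−8) + 1·7 − (7))²/2 = 32; r² = 29.
Since d² > r², the line lies outside the circle.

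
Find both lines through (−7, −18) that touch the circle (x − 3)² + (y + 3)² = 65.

4x − 7y = 98 and 8x − y = −38

Let a tangent through (−7, −18) have slope m. Its distance from (3, −3) must equal √65:
(10m − (15))² = 65(m² + 1)
7m² − 60m + 32 = 0, so m = 4/7 or m = 8.
Through (−7, −18) these give 4x − 7y = 98 and 8x − y = −38.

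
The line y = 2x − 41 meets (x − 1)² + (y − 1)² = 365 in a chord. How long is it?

The distance from (1, 1) to the line is 40/√5, and r² = 365.
Half the chord is √(r² − d²) = √(45), so the full chord is 6√5.

6√5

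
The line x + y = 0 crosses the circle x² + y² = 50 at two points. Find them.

(−5, 5) and (5, −5)

Substitute y = −x:
2x² − 50 = 0  ⟹  x² − 25 = 0
x = 5 or x = −5, giving (5, −5) and (−5, 5).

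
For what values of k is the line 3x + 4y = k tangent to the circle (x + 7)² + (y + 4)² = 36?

For a tangent, require d(centre, line) = r = 6.
|3·(−7) + 4·(−4) − k| / √25 = 6
|k − (−37)| = 6·5, so k = −7 or k = −67.

k = −67 or k = −7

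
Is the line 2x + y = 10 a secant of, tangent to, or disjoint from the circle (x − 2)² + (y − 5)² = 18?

Centre (2, 5), r² = 18. Distance² from centre to line = (−1)²/5 = 1/5.
Since d² < r², the line cuts the circle twice.

secant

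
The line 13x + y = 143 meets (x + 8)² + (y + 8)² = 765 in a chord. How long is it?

The distance from (−8, −8) to the line is 255/√170, and r² = 765.
Half the chord is √(r² − d²) = √(765/2), so the full chord is 3√170.

3√170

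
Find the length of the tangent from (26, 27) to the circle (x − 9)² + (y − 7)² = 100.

√589

With centre O = (9, 7), |OP|² = 689 and r² = 100.
The tangent meets the radius at right angles, so tangent² = |PO|² − r² = 689 − 100 = 589.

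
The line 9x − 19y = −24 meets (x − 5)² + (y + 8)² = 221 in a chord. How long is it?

Centre (5, −8), r² = 221. Perpendicular distance d from centre to line = |221| / √442 = 221/√442.
Chord = 2√(r² − d²) = 2·√(221/2) = √442.

√442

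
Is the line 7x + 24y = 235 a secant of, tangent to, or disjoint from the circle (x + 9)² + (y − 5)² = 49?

Centre (−9, 5), r² = 49. Distance² from centre to line = (−178)²/625 = 31684/625.
Since d² > r², the line lies outside the circle.

disjoint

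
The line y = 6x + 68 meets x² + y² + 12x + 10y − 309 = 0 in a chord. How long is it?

6√37

From the line, y = 6x + 68. Substituting:
37x² + 888x + 4995 = 0  ⟹  x² + 24x + 135 = 0
x = −9 or x = −15, giving (−9, 14) and (−15, −22).
Chord length = distance between (−9, 14) and (−15, −22) = √1332 = 6√37.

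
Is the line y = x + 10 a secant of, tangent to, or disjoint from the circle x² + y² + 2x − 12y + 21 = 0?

Centre (−1, 6), r² = 16. Distance² from centre to line = (3)²/2 = 9/2.
Since d² < r², the line cuts the circle twice.

secant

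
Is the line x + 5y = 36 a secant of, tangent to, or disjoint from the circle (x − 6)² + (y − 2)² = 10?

disjoint

Substituting the line into the circle gives 26x² − 352x + 1326 = 0.
Δ = 123904 − 137904 = −14000.
No real roots: the line does not meet the circle.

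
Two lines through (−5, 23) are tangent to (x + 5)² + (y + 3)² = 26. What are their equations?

5x + y = −2 and 5x − y = −48

Let a tangent through (−5, 23) have slope m. Its distance from (−5, −3) must equal √26:
[m·(0) − (−26)]² = 26(m² + 1)
m² − 25 = 0, so m = −5 or m = 5.
Through (−5, 23) these give 5x + y = −2 and 5x − y = −48.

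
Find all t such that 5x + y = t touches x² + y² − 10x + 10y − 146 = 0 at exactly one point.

The line touches the circle iff its distance from (5, −5) is 14:
|5·5 + 1·(−5) − t| / √26 = 14
|t − (20)| = 14√26.

t = 20 ± 14√26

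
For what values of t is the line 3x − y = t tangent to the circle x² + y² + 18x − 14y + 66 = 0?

t = −34 ± 8√10

For a tangent, require d(centre, line) = r = 8.
|3·(−9) − 1·7 − t| / √10 = 8
|t − (−34)| = 8√10.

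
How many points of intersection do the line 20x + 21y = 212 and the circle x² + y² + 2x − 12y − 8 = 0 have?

Centre (−1, 6), r² = 45. Distance² from centre to line = (−106)²/841 = 11236/841.
Since d² < r², the line cuts the circle twice.

2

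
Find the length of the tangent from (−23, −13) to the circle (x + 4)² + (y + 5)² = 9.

4√26

Centre (−4, −5), r² = 9. |PO|² = (−19)² + (−8)² = 425.
By the tangent–radius right angle, tangent length = √(|PO|² − r²) = √416 = 4√26.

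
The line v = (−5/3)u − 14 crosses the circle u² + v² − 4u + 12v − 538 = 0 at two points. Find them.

From the line, v = (−42 − 5u)/3. Substituting:
34u² + 204u − 4590 = 0  ⟹  u² + 6u − 135 = 0
u = 9 or u = −15, giving (9, −29) and (−15, 11).

(−15, 11) and (9, −29)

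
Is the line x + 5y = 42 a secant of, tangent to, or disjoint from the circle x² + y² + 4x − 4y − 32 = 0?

d² = (1·(−2) + 5·2 − (42))²/26 = 578/13; r² = 40.
Since d² > r², the line lies outside the circle.

disjoint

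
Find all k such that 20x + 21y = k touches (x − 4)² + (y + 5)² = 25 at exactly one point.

k = −170 or k = 120

Tangency holds when the distance from the centre (4, −5) to the line equals the radius 5:
|20·4 + 21·(−5) − k| / √841 = 5
|k − (−25)| = 5·29, so k = 120 or k = −170.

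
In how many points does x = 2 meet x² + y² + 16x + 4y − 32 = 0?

1

d² = (1·(−8) + 0·(−2) − (2))² = 100; r² = 100.
Since d² = r², the line is tangent.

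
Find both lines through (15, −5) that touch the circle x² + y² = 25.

Write the tangent as mx − y + (−5 − m·(15)) = 0 and set its distance from the centre to 5:
(−15m − (5))² = 25(m² + 1)
4m² + 3m = 0, so m = 0 or m = −3/4.
Through (15, −5) these give y = −5 and 3x + 4y = 25.

y = −5 and 3x + 4y = 25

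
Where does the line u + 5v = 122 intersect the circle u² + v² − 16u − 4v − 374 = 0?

From the line, v = (122 − u)/5. Substituting:
26u² − 624u + 3094 = 0  ⟹  u² − 24u + 119 = 0
u = 17 or u = 7, giving (17, 21) and (7, 23).

(7, 23) and (17, 21)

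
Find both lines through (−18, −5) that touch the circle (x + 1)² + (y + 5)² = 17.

x − 4y = 2 and x + 4y = −38

Let a tangent through (−18, −5) have slope m. Its distance from (−1, −5) must equal √17:
[m·(17) − (0)]² = 17(m² + 1)
16m² − 1 = 0, so m = 1/4 or m = −1/4.
With m = 1/4: x − 4y = 2. With m = −1/4: x + 4y = −38.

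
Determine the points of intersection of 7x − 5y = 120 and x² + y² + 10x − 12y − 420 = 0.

(10, −10) and (15, −3)

From the line, y = (−120 + 7x)/5. Substituting:
74x² − 1850x + 11100 = 0  ⟹  x² − 25x + 150 = 0
x = 15 or x = 10, giving (15, −3) and (10, −10).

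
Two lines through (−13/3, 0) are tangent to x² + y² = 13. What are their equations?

Let a tangent through (−13/3, 0) have slope m. Its distance from (0, 0) must equal √13:
[m·(13/3) − (0)]² = 13(m² + 1)
4m² − 9 = 0, so m = −3/2 or m = 3/2.
With m = −3/2: 3x + 2y = −13. With m = 3/2: 3x − 2y = −13.

3x + 2y = −13 and 3x − 2y = −13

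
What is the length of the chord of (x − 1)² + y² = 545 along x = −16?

Centre (1, 0), r² = 545. Perpendicular distance d from centre to line = |17| / √1 = 17.
Half the chord is √(r² − d²) = √(256), so the full chord is 32.

32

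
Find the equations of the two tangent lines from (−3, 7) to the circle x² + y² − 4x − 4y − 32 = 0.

Write the tangent as mx − y + (7 − m·(−3)) = 0 and set its distance from the centre to 2√10:
(5m − (−5))² = 40(m² + 1)
3m² − 10m + 3 = 0, so m = 1/3 or m = 3.
Through (−3, 7) these give x − 3y = −24 and 3x − y = −16.

x − 3y = −24 and 3x − y = −16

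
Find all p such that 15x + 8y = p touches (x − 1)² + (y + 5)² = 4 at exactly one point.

p = −59 or p = 9

For a tangent, require d(centre, line) = r = 2.
|15·1 + 8·(−5) − p| / √289 = 2
|p − (−25)| = 2·17, so p = 9 or p = −59.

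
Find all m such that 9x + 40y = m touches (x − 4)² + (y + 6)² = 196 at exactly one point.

The line touches the circle iff its distance from (4, −6) is 14:
|9·4 + 40·(−6) − m| / √1681 = 14
|m − (−204)| = 14·41, so m = 370 or m = −778.

m = −778 or m = 370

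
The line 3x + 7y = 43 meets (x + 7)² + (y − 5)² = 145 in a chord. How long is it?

3√58

From the line, y = (43 − 3x)/7. Substituting:
58x² + 638x − 4640 = 0  ⟹  x² + 11x − 80 = 0
x = 5 or x = −16, giving (5, 4) and (−16, 13).
|(5, 4) − (−16, 13)| = √((21)² + (−9)²) = 3√58.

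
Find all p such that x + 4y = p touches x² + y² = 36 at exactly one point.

p = ±6√17

For a tangent, require d(centre, line) = r = 6.
|1·0 + 4·0 − p| / √17 = 6
|p| = 6√17.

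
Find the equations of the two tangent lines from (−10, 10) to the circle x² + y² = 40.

Let a tangent through (−10, 10) have slope m. Its distance from (0, 0) must equal 2√10:
[m·(10) − (−10)]² = 40(m² + 1)
3m² + 10m + 3 = 0, so m = −3 or m = −1/3.
With m = −3: 3x + y = −20. With m = −1/3: x + 3y = 20.

3x + y = −20 and x + 3y = 20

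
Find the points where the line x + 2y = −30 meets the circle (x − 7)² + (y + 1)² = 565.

(−16, −7) and (16, −23)

From the line, y = (−30 − x)/2. Substituting:
5x² − 1280 = 0  ⟹  x² − 256 = 0
x = 16 or x = −16, giving (16, −23) and (−16, −7).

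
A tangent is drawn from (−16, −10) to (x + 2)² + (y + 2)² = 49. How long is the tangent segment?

√211

Centre (−2, −2), r² = 49. |PO|² = (−14)² + (−8)² = 260.
The tangent meets the radius at right angles, so tangent² = |PO|² − r² = 260 − 49 = 211.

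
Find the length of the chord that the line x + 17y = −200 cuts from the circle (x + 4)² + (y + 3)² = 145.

√290

From the line, y = (−200 − x)/17. Substituting:
290x² + 2610x − 15080 = 0  ⟹  x² + 9x − 52 = 0
x = 4 or x = −13, giving (4, −12) and (−13, −11).
|(4, −12) − (−13, −11)| = √((17)² + (−1)²) = √290.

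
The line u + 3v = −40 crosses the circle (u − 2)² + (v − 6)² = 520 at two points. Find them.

Substitute v = (−40 − u)/3:
10u² + 80u − 1280 = 0  ⟹  u² + 8u − 128 = 0
u = 8 or u = −16, giving (8, −16) and (−16, −8).

(−16, −8) and (8, −16)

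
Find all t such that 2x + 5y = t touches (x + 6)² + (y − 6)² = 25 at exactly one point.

Tangency holds when the distance from the centre (−6, 6) to the line equals the radius 5:
|2·(−6) + 5·6 − t| / √29 = 5
|t − (18)| = 5√29.

t = 18 ± 5√29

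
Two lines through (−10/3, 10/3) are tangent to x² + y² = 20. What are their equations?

Write the tangent as mx − y + (10/3 − m·(−10/3)) = 0 and set its distance from the centre to 2√5:
[m·(10/3) − (−10/3)]² = 20(m² + 1)
2m² − 5m + 2 = 0, so m = 1/2 or m = 2.
Through (−10/3, 10/3) these give x − 2y = −10 and 2x − y = −10.

x − 2y = −10 and 2x − y = −10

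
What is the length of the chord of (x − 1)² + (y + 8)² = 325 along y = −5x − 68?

The distance from (1, −8) to the line is 65/√26, and r² = 325.
Half the chord is √(r² − d²) = √(325/2), so the full chord is 5√26.

5√26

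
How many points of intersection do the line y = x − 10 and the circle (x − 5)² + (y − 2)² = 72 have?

Substituting the line into the circle gives 2x² − 34x + 97 = 0.
Δ = 1156 − 776 = 380.
Two real roots: the line is a secant.

2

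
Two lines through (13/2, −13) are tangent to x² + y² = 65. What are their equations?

4x + 7y = −65 and 8x − y = 65

A line y − (−13) = m(x − (13/2)) is tangent when its distance from (0, 0) is √65:
[m·(−13/2) − (13)]² = 65(m² + 1)
7m² − 52m − 32 = 0, so m = −4/7 or m = 8.
With m = −4/7: 4x + 7y = −65. With m = 8: 8x − y = 65.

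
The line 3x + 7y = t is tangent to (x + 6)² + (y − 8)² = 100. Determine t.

t = 38 ± 10√58

Tangency holds when the distance from the centre (−6, 8) to the line equals the radius 10:
|3·(−6) + 7·8 − t| / √58 = 10
|t − (38)| = 10√58.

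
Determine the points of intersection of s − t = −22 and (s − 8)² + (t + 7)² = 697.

(−13, 9) and (−8, 14)

Substitute t = s + 22:
2s² + 42s + 208 = 0  ⟹  s² + 21s + 104 = 0
s = −8 or s = −13, giving (−8, 14) and (−13, 9).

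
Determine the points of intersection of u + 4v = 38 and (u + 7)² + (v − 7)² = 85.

Express v = (38 − u)/4 and substitute into the circle:
17u² + 204u − 476 = 0  ⟹  u² + 12u − 28 = 0
u = 2 or u = −14, giving (2, 9) and (−14, 13).

(−14, 13) and (2, 9)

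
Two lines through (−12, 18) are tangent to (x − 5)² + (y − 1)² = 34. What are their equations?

Let a tangent through (−12, 18) have slope m. Its distance from (5, 1) must equal √34:
(17m − (−17))² = 34(m² + 1)
15m² + 34m + 15 = 0, so m = −3/5 or m = −5/3.
With m = −3/5: 3x + 5y = 54. With m = −5/3: 5x + 3y = −6.

3x + 5y = 54 and 5x + 3y = −6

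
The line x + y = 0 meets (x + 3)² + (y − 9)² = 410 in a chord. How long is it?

28√2

Substitute y = −x:
2x² + 24x − 320 = 0  ⟹  x² + 12x − 160 = 0
x = 8 or x = −20, giving (8, −8) and (−20, 20).
|(8, −8) − (−20, 20)| = √((28)² + (−28)²) = 28√2.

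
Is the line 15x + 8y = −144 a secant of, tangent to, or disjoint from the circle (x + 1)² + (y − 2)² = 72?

Centre (−1, 2), r² = 72. Distance² from centre to line = (145)²/289 = 21025/289.
Since d² > r², the line lies outside the circle.

disjoint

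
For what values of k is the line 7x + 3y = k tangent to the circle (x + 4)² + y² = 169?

k = −28 ± 13√58

For a tangent, require d(centre, line) = r = 13.
|7·(−4) + 3·0 − k| / √58 = 13
|k − (−28)| = 13√58.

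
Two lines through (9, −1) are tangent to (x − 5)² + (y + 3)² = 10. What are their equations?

Write the tangent as mx − y + (−1 − m·(9)) = 0 and set its distance from the centre to √10:
(−4m − (−2))² = 10(m² + 1)
3m² − 8m − 3 = 0, so m = −1/3 or m = 3.
With m = −1/3: x + 3y = 6. With m = 3: 3x − y = 28.

x + 3y = 6 and 3x − y = 28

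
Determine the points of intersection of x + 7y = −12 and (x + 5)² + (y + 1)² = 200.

(−19, 1) and (9, −3)

Substitute y = (−12 − x)/7:
50x² + 500x − 8550 = 0  ⟹  x² + 10x − 171 = 0
x = 9 or x = −19, giving (9, −3) and (−19, 1).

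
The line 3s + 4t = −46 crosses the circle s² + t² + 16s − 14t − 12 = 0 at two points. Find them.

(−18, 2) and (−10, −4)

From the line, t = (−46 − 3s)/4. Substituting:
25s² + 700s + 4500 = 0  ⟹  s² + 28s + 180 = 0
s = −10 or s = −18, giving (−10, −4) and (−18, 2).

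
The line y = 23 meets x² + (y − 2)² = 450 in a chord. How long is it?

The distance from (0, 2) to the line is 21, and r² = 450.
Half the chord is √(r² − d²) = √(9), so the full chord is 6.

6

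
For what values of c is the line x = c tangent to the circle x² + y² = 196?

c = −14 or c = 14

Tangency holds when the distance from the centre (0, 0) to the line equals the radius 14:
|1·0 + 0·0 − c| / √1 = 14
|c| = 14, so c = 14 or c = −14.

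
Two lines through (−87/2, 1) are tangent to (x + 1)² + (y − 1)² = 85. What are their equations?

Write the tangent as mx − y + (1 − m·(−87/2)) = 0 and set its distance from the centre to √85:
[m·(85/2) − (0)]² = 85(m² + 1)
81m² − 4 = 0, so m = −2/9 or m = 2/9.
With m = −2/9: 2x + 9y = −78. With m = 2/9: 2x − 9y = −96.

2x + 9y = −78 and 2x − 9y = −96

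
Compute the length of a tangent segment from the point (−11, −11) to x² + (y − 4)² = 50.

With centre O = (0, 4), |OP|² = 346 and r² = 50.
Power of the point: PT² = |PO|² − r² = 296, so PT = 2√74.

2√74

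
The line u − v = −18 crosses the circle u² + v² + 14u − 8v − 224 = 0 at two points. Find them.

Substitute v = u + 18:
2u² + 42u − 44 = 0  ⟹  u² + 21u − 22 = 0
u = 1 or u = −22, giving (1, 19) and (−22, −4).

(−22, −4) and (1, 19)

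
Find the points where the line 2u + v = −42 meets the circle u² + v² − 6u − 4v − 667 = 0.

(−23, 4) and (−11, −20)

Express v = −2u − 42 and substitute into the circle:
5u² + 170u + 1265 = 0  ⟹  u² + 34u + 253 = 0
u = −11 or u = −23, giving (−11, −20) and (−23, 4).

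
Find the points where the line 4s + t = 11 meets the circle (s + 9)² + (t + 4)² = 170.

From the line, t = −4s + 11. Substituting:
17s² − 102s + 136 = 0  ⟹  s² − 6s + 8 = 0
s = 4 or s = 2, giving (4, −5) and (2, 3).

(2, 3) and (4, −5)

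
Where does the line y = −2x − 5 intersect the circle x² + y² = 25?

Substitute y = −2x − 5:
5x² + 20x = 0  ⟹  x² + 4x = 0
x = 0 or x = −4, giving (0, −5) and (−4, 3).

(−4, 3) and (0, −5)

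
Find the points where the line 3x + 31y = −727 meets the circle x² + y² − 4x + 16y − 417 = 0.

Express y = (−727 − 3x)/31 and substitute into the circle:
970x² − 970x − 232800 = 0  ⟹  x² − x − 240 = 0
x = 16 or x = −15, giving (16, −25) and (−15, −22).

(−15, −22) and (16, −25)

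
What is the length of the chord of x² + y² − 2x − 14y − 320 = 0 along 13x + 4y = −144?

2√185

The distance from (1, 7) to the line is 185/√185, and r² = 370.
Chord = 2√(r² − d²) = 2·√(185) = 2√185.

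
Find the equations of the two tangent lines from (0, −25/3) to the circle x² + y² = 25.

4x + 3y = −25 and 4x − 3y = 25

A line y − (−25/3) = m(x − (0)) is tangent when its distance from (0, 0) is 5:
(0m − (25/3))² = 25(m² + 1)
9m² − 16 = 0, so m = −4/3 or m = 4/3.
With m = −4/3: 4x + 3y = −25. With m = 4/3: 4x − 3y = 25.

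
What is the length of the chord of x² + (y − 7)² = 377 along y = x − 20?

Express y = x − 20 and substitute into the circle:
2x² − 54x + 352 = 0  ⟹  x² − 27x + 176 = 0
x = 16 or x = 11, giving (16, −4) and (11, −9).
Chord length = distance between (16, −4) and (11, −9) = √50 = 5√2.

5√2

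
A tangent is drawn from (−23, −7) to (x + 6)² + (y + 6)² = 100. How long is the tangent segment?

The centre is (−6, −6) and r = 10. The square of the distance from P to the centre is 289 + 1 = 290.
By the tangent–radius right angle, tangent length = √(|PO|² − r²) = √190.

√190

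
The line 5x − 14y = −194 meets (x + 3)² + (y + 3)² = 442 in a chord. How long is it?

The distance from (−3, −3) to the line is 221/√221, and r² = 442.
Chord = 2√(r² − d²) = 2·√(221) = 2√221.

2√221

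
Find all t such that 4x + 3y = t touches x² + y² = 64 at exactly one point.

t = −40 or t = 40

For a tangent, require d(centre, line) = r = 8.
|4·0 + 3·0 − t| / √25 = 8
|t| = 8·5, so t = 40 or t = −40.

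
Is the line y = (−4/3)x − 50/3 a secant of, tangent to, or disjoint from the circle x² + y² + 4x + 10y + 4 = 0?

disjoint

d² = (4·(−2) + 3·(−5) − (−50))²/25 = 729/25; r² = 25.
Since d² > r², the line lies outside the circle.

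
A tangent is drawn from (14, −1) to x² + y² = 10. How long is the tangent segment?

With centre O = (0, 0), |OP|² = 197 and r² = 10.
Power of the point: PT² = |PO|² − r² = 187, so PT = √187.

√187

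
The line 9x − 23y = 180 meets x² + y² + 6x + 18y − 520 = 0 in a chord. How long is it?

2√610

Centre (−3, −9), r² = 610. Perpendicular distance d from centre to line = |0| / √610 = 0/√610.
Half the chord is √(r² − d²) = √(610), so the full chord is 2√610.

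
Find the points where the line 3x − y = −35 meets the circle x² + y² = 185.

Express y = 3x + 35 and substitute into the circle:
10x² + 210x + 1040 = 0  ⟹  x² + 21x + 104 = 0
x = −8 or x = −13, giving (−8, 11) and (−13, −4).

(−13, −4) and (−8, 11)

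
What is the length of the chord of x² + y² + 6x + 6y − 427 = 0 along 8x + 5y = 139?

The distance from (−3, −3) to the line is 178/√89, and r² = 445.
Half the chord is √(r² − d²) = √(89), so the full chord is 2√89.

2√89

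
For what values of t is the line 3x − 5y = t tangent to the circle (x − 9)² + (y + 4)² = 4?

t = 47 ± 2√34

The line touches the circle iff its distance from (9, −4) is 2:
|3·9 − 5·(−4) − t| / √34 = 2
|t − (47)| = 2√34.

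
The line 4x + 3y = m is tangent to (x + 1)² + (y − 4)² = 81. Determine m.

Tangency holds when the distance from the centre (−1, 4) to the line equals the radius 9:
|4·(−1) + 3·4 − m| / √25 = 9
|m − (8)| = 9·5, so m = 53 or m = −37.

m = −37 or m = 53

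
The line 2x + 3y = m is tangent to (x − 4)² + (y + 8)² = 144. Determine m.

The line touches the circle iff its distance from (4, −8) is 12:
|2·4 + 3·(−8) − m| / √13 = 12
|m − (−16)| = 12√13.

m = −16 ± 12√13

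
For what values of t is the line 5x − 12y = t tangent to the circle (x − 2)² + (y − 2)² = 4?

Tangency holds when the distance from the centre (2, 2) to the line equals the radius 2:
|5·2 − 12·2 − t| / √169 = 2
|t − (−14)| = 2·13, so t = 12 or t = −40.

t = −40 or t = 12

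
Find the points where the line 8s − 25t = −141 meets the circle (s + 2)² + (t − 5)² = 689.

(−27, −3) and (23, 13)

Substitute t = (141 + 8s)/25:
689s² + 2756s − 427869 = 0  ⟹  s² + 4s − 621 = 0
s = 23 or s = −27, giving (23, 13) and (−27, −3).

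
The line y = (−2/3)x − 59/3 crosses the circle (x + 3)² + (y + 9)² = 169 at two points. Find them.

(−16, −9) and (2, −21)

Express y = (−59 − 2x)/3 and substitute into the circle:
13x² + 182x − 416 = 0  ⟹  x² + 14x − 32 = 0
x = 2 or x = −16, giving (2, −21) and (−16, −9).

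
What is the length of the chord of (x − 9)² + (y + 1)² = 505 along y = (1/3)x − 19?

The distance from (9, −1) to the line is 45/√10, and r² = 505.
Half the chord is √(r² − d²) = √(605/2), so the full chord is 11√10.

11√10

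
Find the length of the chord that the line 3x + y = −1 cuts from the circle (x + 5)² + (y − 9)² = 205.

Centre (−5, 9), r² = 205. Perpendicular distance d from centre to line = |−5| / √10 = 5/√10.
Half the chord is √(r² − d²) = √(405/2), so the full chord is 9√10.

9√10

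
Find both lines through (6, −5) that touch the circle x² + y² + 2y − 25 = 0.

x − 5y = 31 and 5x + y = 25

Write the tangent as mx − y + (−5 − m·(6)) = 0 and set its distance from the centre to √26:
[m·(−6) − (4)]² = 26(m² + 1)
5m² + 24m − 5 = 0, so m = 1/5 or m = −5.
With m = 1/5: x − 5y = 31. With m = −5: 5x + y = 25.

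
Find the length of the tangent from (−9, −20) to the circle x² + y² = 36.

With centre O = (0, 0), |OP|² = 481 and r² = 36.
Power of the point: PT² = |PO|² − r² = 445, so PT = √445.

√445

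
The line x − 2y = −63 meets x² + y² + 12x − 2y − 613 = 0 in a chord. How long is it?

6√5

From the line, y = (63 + x)/2. Substituting:
5x² + 170x + 1265 = 0  ⟹  x² + 34x + 253 = 0
x = −11 or x = −23, giving (−11, 26) and (−23, 20).
|(−11, 26) − (−23, 20)| = √((12)² + (6)²) = 6√5.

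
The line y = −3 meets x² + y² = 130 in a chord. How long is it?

Centre (0, 0), r² = 130. Perpendicular distance d from centre to line = |3| / √1 = 3.
Chord = 2√(r² − d²) = 2·√(121) = 22.

22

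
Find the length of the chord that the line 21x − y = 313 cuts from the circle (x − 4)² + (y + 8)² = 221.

√442

Centre (4, −8), r² = 221. Perpendicular distance d from centre to line = |−221| / √442 = 221/√442.
Half the chord is √(r² − d²) = √(221/2), so the full chord is √442.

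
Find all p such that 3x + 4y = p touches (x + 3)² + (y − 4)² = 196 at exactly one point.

p = −63 or p = 77

Tangency holds when the distance from the centre (−3, 4) to the line equals the radius 14:
|3·(−3) + 4·4 − p| / √25 = 14
|p − (7)| = 14·5, so p = 77 or p = −63.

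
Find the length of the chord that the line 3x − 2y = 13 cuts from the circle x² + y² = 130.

6√13

From the line, y = (−13 + 3x)/2. Substituting:
13x² − 78x − 351 = 0  ⟹  x² − 6x − 27 = 0
x = 9 or x = −3, giving (9, 7) and (−3, −11).
|(9, 7) − (−3, −11)| = √((12)² + (18)²) = 6√13.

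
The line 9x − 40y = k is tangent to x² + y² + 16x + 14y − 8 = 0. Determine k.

k = −243 or k = 659

The line touches the circle iff its distance from (−8, −7) is 11:
|9·(−8) − 40·(−7) − k| / √1681 = 11
|k − (208)| = 11·41, so k = 659 or k = −243.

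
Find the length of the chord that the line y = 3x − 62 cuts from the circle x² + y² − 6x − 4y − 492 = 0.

Centre (3, 2), r² = 505. Perpendicular distance d from centre to line = |−55| / √10 = 55/√10.
Chord = 2√(r² − d²) = 2·√(405/2) = 9√10.

9√10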